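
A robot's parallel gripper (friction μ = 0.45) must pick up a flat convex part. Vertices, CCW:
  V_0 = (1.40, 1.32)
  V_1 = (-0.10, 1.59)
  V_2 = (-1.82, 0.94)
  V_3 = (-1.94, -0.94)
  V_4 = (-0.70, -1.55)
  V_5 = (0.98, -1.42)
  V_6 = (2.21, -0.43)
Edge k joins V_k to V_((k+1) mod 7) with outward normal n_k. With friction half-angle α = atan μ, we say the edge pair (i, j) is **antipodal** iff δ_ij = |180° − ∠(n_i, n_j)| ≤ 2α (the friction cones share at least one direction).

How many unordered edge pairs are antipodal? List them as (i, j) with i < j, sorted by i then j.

α = atan 0.45 = 24.23°;  2α = 48.46°
n_0 = (+0.1772, +0.9842)
n_1 = (-0.3535, +0.9354)
n_2 = (-0.9980, +0.0637)
n_3 = (-0.4414, -0.8973)
n_4 = (+0.0772, -0.9970)
n_5 = (+0.6270, -0.7790)
n_6 = (+0.9075, +0.4200)
  (0,1): δ = 149.09°  ·
  (0,2): δ = 83.45°  ·
  (0,3): δ = 15.99°  ✓
  (0,4): δ = 14.63°  ✓
  (0,5): δ = 49.03°  ·
  (0,6): δ = 125.04°  ·
  (1,2): δ = 114.35°  ·
  (1,3): δ = 46.90°  ✓
  (1,4): δ = 16.28°  ✓
  (1,5): δ = 18.13°  ✓
  (1,6): δ = 94.14°  ·
  (2,3): δ = 112.54°  ·
  (2,4): δ = 81.92°  ·
  (2,5): δ = 47.52°  ✓
  (2,6): δ = 28.49°  ✓
  (3,4): δ = 149.38°  ·
  (3,5): δ = 114.98°  ·
  (3,6): δ = 38.97°  ✓
  (4,5): δ = 145.59°  ·
  (4,6): δ = 69.59°  ·
  (5,6): δ = 103.99°  ·
antipodal pairs: 8

count = 8; pairs: (0,3), (0,4), (1,3), (1,4), (1,5), (2,5), (2,6), (3,6)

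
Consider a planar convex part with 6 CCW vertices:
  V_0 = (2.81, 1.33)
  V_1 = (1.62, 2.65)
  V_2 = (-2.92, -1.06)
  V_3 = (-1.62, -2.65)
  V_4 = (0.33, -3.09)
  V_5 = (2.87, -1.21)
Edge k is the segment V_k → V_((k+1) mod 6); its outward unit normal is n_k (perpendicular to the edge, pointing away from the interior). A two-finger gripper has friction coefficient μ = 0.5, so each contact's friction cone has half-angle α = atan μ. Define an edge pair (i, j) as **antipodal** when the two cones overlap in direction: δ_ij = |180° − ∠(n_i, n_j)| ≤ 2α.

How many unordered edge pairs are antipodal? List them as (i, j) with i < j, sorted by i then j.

count = 6; pairs: (0,2), (0,3), (1,3), (1,4), (1,5), (2,5)

α = atan 0.5 = 26.57°;  2α = 53.13°
n_0 = (+0.7427, +0.6696)
n_1 = (-0.6328, +0.7743)
n_2 = (-0.7742, -0.6330)
n_3 = (-0.2201, -0.9755)
n_4 = (+0.5949, -0.8038)
n_5 = (+0.9997, +0.0236)
  (0,1): δ = 92.78°  ·
  (0,2): δ = 2.77°  ✓
  (0,3): δ = 35.25°  ✓
  (0,4): δ = 84.47°  ·
  (0,5): δ = 139.32°  ·
  (1,2): δ = 89.99°  ·
  (1,3): δ = 51.97°  ✓
  (1,4): δ = 2.75°  ✓
  (1,5): δ = 52.10°  ✓
  (2,3): δ = 141.99°  ·
  (2,4): δ = 92.76°  ·
  (2,5): δ = 37.92°  ✓
  (3,4): δ = 130.78°  ·
  (3,5): δ = 75.93°  ·
  (4,5): δ = 125.15°  ·
antipodal pairs: 6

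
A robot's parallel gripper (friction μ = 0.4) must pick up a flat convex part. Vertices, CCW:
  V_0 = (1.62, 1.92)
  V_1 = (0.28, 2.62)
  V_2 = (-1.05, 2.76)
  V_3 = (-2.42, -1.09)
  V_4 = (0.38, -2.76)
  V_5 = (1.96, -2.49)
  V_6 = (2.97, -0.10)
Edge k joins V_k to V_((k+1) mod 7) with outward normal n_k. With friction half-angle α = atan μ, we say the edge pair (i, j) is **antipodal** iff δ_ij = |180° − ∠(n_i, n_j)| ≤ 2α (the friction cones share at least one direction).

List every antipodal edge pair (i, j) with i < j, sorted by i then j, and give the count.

count = 6; pairs: (0,3), (0,4), (1,3), (1,4), (2,5), (3,6)

α = atan 0.4 = 21.80°;  2α = 43.60°
n_0 = (+0.4630, +0.8863)
n_1 = (+0.1047, +0.9945)
n_2 = (-0.9421, +0.3353)
n_3 = (-0.5122, -0.8588)
n_4 = (+0.1684, -0.9857)
n_5 = (+0.9211, -0.3893)
n_6 = (+0.8314, +0.5556)
  (0,1): δ = 158.43°  ·
  (0,2): δ = 82.01°  ·
  (0,3): δ = 3.23°  ✓
  (0,4): δ = 37.28°  ✓
  (0,5): δ = 94.67°  ·
  (0,6): δ = 151.34°  ·
  (1,2): δ = 103.58°  ·
  (1,3): δ = 24.80°  ✓
  (1,4): δ = 15.71°  ✓
  (1,5): δ = 73.10°  ·
  (1,6): δ = 129.76°  ·
  (2,3): δ = 101.23°  ·
  (2,4): δ = 60.71°  ·
  (2,5): δ = 3.32°  ✓
  (2,6): δ = 53.34°  ·
  (3,4): δ = 139.49°  ·
  (3,5): δ = 82.10°  ·
  (3,6): δ = 25.43°  ✓
  (4,5): δ = 122.61°  ·
  (4,6): δ = 65.94°  ·
  (5,6): δ = 123.34°  ·
antipodal pairs: 6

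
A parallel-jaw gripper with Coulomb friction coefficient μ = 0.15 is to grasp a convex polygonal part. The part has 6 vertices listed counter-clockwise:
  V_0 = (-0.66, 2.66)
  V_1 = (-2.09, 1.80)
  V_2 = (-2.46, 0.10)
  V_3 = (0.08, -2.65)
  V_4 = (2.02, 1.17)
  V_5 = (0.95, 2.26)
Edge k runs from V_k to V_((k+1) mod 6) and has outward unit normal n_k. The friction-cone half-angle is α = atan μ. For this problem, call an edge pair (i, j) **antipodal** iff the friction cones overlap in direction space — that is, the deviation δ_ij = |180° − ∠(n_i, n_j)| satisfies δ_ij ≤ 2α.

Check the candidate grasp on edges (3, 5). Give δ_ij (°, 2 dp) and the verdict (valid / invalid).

α = atan 0.15 = 8.53°;  2α = 17.06°
edge 3: e_3 = (+1.94, +3.82);  n_3 = (+0.8916, -0.4528)
edge 5: e_5 = (-1.61, +0.40);  n_5 = (+0.2411, +0.9705)
∠(n_3, n_5) = 102.97°
δ = |180° − 102.97°| = 77.03°
77.03° > 2α = 17.06°  →  invalid

δ = 77.03°, invalid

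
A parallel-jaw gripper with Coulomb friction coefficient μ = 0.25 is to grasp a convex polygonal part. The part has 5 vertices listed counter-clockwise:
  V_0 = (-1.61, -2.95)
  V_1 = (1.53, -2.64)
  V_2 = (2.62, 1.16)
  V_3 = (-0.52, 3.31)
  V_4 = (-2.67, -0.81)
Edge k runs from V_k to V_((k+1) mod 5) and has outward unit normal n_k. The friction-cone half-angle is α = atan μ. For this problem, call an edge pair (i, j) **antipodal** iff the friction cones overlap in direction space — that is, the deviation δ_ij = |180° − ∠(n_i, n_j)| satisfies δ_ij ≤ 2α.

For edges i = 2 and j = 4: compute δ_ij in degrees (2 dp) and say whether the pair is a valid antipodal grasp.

δ = 29.25°, invalid

α = atan 0.25 = 14.04°;  2α = 28.07°
edge 2: e_2 = (-3.14, +2.15);  n_2 = (+0.5650, +0.8251)
edge 4: e_4 = (+1.06, -2.14);  n_4 = (-0.8961, -0.4439)
∠(n_2, n_4) = 150.75°
δ = |180° − 150.75°| = 29.25°
29.25° > 2α = 28.07°  →  invalid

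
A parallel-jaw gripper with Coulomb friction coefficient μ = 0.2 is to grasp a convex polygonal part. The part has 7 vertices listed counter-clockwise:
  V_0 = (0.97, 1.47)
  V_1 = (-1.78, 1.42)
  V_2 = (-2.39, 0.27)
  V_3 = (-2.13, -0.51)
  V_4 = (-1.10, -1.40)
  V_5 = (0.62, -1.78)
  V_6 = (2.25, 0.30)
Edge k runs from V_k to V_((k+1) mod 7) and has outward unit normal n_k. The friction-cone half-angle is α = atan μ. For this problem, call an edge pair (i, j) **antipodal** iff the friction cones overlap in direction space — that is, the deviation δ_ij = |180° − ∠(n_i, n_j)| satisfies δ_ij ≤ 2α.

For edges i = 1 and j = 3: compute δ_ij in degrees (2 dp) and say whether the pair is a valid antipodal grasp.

δ = 102.89°, invalid

α = atan 0.2 = 11.31°;  2α = 22.62°
edge 1: e_1 = (-0.61, -1.15);  n_1 = (-0.8834, +0.4686)
edge 3: e_3 = (+1.03, -0.89);  n_3 = (-0.6538, -0.7567)
∠(n_1, n_3) = 77.11°
δ = |180° − 77.11°| = 102.89°
102.89° > 2α = 22.62°  →  invalid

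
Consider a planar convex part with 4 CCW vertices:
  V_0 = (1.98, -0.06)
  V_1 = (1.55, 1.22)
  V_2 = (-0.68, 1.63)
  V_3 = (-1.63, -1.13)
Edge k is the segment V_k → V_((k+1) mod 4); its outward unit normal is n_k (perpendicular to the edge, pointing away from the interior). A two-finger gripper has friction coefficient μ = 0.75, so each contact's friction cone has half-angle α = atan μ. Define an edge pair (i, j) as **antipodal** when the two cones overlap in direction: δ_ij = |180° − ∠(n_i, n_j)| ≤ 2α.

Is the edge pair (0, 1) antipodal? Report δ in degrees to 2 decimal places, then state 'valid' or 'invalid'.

α = atan 0.75 = 36.87°;  2α = 73.74°
edge 0: e_0 = (-0.43, +1.28);  n_0 = (+0.9479, +0.3184)
edge 1: e_1 = (-2.23, +0.41);  n_1 = (+0.1808, +0.9835)
∠(n_0, n_1) = 61.01°
δ = |180° − 61.01°| = 118.99°
118.99° > 2α = 73.74°  →  invalid

δ = 118.99°, invalid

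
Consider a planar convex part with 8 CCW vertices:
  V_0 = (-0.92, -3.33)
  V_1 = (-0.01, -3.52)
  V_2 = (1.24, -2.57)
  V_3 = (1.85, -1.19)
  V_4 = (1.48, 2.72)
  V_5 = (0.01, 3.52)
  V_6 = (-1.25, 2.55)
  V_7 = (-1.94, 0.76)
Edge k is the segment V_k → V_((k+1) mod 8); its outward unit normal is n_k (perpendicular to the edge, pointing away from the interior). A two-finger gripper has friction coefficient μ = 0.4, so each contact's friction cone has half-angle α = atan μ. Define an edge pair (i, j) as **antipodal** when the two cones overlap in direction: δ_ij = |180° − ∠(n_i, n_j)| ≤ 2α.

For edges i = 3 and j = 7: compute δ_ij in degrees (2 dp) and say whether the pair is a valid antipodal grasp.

α = atan 0.4 = 21.80°;  2α = 43.60°
edge 3: e_3 = (-0.37, +3.91);  n_3 = (+0.9956, +0.0942)
edge 7: e_7 = (+1.02, -4.09);  n_7 = (-0.9703, -0.2420)
∠(n_3, n_7) = 171.40°
δ = |180° − 171.40°| = 8.60°
8.60° ≤ 2α = 43.60°  →  valid

δ = 8.60°, valid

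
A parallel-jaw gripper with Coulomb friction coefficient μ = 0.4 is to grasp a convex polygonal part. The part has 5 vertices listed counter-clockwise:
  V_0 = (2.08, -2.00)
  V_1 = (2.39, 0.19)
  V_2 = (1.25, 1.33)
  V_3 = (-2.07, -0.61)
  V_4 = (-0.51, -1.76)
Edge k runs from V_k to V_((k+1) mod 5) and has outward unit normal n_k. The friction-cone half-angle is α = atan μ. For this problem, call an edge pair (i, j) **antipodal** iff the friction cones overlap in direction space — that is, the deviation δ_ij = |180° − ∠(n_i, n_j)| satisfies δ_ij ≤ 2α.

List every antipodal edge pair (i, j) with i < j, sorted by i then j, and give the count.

count = 3; pairs: (1,3), (1,4), (2,4)

α = atan 0.4 = 21.80°;  2α = 43.60°
n_0 = (+0.9901, -0.1402)
n_1 = (+0.7071, +0.7071)
n_2 = (-0.5045, +0.8634)
n_3 = (-0.5934, -0.8049)
n_4 = (-0.0923, -0.9957)
  (0,1): δ = 126.94°  ·
  (0,2): δ = 51.64°  ·
  (0,3): δ = 61.66°  ·
  (0,4): δ = 92.76°  ·
  (1,2): δ = 104.70°  ·
  (1,3): δ = 8.60°  ✓
  (1,4): δ = 39.71°  ✓
  (2,3): δ = 66.70°  ·
  (2,4): δ = 35.59°  ✓
  (3,4): δ = 148.90°  ·
antipodal pairs: 3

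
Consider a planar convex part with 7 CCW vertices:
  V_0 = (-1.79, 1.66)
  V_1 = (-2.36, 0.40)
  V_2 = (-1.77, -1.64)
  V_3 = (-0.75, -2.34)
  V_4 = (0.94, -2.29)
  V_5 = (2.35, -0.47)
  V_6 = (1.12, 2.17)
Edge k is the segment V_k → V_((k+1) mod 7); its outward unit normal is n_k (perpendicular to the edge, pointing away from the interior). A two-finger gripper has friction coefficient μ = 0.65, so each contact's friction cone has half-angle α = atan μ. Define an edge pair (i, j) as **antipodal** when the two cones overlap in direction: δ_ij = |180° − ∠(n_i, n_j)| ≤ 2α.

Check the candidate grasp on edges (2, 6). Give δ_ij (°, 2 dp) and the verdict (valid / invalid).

α = atan 0.65 = 33.02°;  2α = 66.05°
edge 2: e_2 = (+1.02, -0.70);  n_2 = (-0.5658, -0.8245)
edge 6: e_6 = (-2.91, -0.51);  n_6 = (-0.1726, +0.9850)
∠(n_2, n_6) = 135.60°
δ = |180° − 135.60°| = 44.40°
44.40° ≤ 2α = 66.05°  →  valid

δ = 44.40°, valid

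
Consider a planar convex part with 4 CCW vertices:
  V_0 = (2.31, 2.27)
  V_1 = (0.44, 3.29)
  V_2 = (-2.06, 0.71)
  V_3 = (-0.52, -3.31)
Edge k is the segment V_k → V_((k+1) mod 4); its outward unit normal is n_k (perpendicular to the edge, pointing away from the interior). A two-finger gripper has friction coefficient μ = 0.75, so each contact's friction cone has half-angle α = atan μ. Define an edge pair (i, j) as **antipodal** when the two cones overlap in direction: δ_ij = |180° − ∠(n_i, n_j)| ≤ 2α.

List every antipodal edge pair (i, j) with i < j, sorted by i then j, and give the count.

count = 3; pairs: (0,2), (1,3), (2,3)

α = atan 0.75 = 36.87°;  2α = 73.74°
n_0 = (+0.4789, +0.8779)
n_1 = (-0.7182, +0.6959)
n_2 = (-0.9338, -0.3577)
n_3 = (+0.8919, -0.4523)
  (0,1): δ = 105.49°  ·
  (0,2): δ = 40.43°  ✓
  (0,3): δ = 91.72°  ·
  (1,2): δ = 114.94°  ·
  (1,3): δ = 17.21°  ✓
  (2,3): δ = 47.85°  ✓
antipodal pairs: 3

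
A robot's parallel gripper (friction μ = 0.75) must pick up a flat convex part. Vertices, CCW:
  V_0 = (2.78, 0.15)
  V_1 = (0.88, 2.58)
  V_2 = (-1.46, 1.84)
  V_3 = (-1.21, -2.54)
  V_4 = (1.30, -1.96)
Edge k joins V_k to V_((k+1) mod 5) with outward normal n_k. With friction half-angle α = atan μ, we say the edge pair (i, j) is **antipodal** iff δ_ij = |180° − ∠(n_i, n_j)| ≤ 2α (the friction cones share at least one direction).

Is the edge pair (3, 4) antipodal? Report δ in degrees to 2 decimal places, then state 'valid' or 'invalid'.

δ = 138.06°, invalid

α = atan 0.75 = 36.87°;  2α = 73.74°
edge 3: e_3 = (+2.51, +0.58);  n_3 = (+0.2251, -0.9743)
edge 4: e_4 = (+1.48, +2.11);  n_4 = (+0.8187, -0.5742)
∠(n_3, n_4) = 41.94°
δ = |180° − 41.94°| = 138.06°
138.06° > 2α = 73.74°  →  invalid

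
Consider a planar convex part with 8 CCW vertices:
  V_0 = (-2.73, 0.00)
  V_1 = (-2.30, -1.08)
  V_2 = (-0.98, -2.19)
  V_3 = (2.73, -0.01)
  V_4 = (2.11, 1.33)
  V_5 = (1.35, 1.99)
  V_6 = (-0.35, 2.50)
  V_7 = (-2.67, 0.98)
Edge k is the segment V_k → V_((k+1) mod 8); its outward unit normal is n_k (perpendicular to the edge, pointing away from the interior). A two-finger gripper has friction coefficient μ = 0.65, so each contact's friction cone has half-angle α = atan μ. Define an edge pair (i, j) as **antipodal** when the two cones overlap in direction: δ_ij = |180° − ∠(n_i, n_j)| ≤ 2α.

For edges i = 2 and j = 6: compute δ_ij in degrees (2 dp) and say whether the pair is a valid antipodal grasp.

δ = 2.79°, valid

α = atan 0.65 = 33.02°;  2α = 66.05°
edge 2: e_2 = (+3.71, +2.18);  n_2 = (+0.5066, -0.8622)
edge 6: e_6 = (-2.32, -1.52);  n_6 = (-0.5480, +0.8365)
∠(n_2, n_6) = 177.21°
δ = |180° − 177.21°| = 2.79°
2.79° ≤ 2α = 66.05°  →  valid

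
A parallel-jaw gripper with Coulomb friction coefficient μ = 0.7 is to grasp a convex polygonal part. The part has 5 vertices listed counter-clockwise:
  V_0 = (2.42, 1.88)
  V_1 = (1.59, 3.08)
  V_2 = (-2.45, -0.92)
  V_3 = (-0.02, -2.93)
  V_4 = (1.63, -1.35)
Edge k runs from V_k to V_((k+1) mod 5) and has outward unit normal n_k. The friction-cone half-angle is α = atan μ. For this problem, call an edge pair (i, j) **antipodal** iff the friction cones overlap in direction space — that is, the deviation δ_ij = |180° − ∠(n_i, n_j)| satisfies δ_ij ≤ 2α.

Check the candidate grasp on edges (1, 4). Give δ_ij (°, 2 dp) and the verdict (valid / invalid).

δ = 31.54°, valid

α = atan 0.7 = 34.99°;  2α = 69.98°
edge 1: e_1 = (-4.04, -4.00);  n_1 = (-0.7036, +0.7106)
edge 4: e_4 = (+0.79, +3.23);  n_4 = (+0.9714, -0.2376)
∠(n_1, n_4) = 148.46°
δ = |180° − 148.46°| = 31.54°
31.54° ≤ 2α = 69.98°  →  valid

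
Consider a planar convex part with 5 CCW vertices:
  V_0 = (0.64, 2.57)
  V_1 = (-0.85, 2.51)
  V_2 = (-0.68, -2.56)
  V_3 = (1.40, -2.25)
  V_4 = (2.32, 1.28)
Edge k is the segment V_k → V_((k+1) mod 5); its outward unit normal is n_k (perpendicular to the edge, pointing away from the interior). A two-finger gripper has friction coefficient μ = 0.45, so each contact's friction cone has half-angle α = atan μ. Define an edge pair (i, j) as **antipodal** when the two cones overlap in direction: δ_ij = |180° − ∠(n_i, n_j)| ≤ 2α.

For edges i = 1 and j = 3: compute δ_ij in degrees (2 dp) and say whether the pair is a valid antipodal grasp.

α = atan 0.45 = 24.23°;  2α = 48.46°
edge 1: e_1 = (+0.17, -5.07);  n_1 = (-0.9994, -0.0335)
edge 3: e_3 = (+0.92, +3.53);  n_3 = (+0.9677, -0.2522)
∠(n_1, n_3) = 163.47°
δ = |180° − 163.47°| = 16.53°
16.53° ≤ 2α = 48.46°  →  valid

δ = 16.53°, valid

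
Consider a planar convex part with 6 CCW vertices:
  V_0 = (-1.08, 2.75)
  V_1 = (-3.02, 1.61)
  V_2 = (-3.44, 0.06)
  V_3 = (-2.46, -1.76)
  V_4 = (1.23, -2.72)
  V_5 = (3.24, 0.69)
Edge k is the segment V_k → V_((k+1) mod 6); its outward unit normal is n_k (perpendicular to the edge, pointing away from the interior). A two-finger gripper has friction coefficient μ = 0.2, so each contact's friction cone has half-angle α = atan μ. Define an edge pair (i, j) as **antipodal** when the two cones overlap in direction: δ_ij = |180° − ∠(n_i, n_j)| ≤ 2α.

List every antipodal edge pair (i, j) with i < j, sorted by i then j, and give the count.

α = atan 0.2 = 11.31°;  2α = 22.62°
n_0 = (-0.5066, +0.8622)
n_1 = (-0.9652, +0.2615)
n_2 = (-0.8805, -0.4741)
n_3 = (-0.2518, -0.9678)
n_4 = (+0.8615, -0.5078)
n_5 = (+0.4304, +0.9026)
  (0,1): δ = 135.60°  ·
  (0,2): δ = 92.14°  ·
  (0,3): δ = 45.02°  ·
  (0,4): δ = 29.04°  ·
  (0,5): δ = 124.07°  ·
  (1,2): δ = 136.54°  ·
  (1,3): δ = 89.42°  ·
  (1,4): δ = 15.36°  ✓
  (1,5): δ = 79.67°  ·
  (2,3): δ = 132.88°  ·
  (2,4): δ = 58.82°  ·
  (2,5): δ = 36.21°  ·
  (3,4): δ = 105.93°  ·
  (3,5): δ = 10.91°  ✓
  (4,5): δ = 84.98°  ·
antipodal pairs: 2

count = 2; pairs: (1,4), (3,5)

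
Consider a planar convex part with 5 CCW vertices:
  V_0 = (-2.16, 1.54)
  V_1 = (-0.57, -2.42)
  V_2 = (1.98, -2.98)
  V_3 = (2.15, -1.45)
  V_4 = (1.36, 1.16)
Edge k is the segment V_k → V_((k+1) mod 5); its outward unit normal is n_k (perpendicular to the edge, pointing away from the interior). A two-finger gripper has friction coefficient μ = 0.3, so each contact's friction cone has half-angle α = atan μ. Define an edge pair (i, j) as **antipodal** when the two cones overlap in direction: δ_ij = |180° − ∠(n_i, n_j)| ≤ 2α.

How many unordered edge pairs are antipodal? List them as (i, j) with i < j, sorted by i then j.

α = atan 0.3 = 16.70°;  2α = 33.40°
n_0 = (-0.9280, -0.3726)
n_1 = (-0.2145, -0.9767)
n_2 = (+0.9939, -0.1104)
n_3 = (+0.9571, +0.2897)
n_4 = (+0.1073, +0.9942)
  (0,1): δ = 124.26°  ·
  (0,2): δ = 28.22°  ✓
  (0,3): δ = 5.04°  ✓
  (0,4): δ = 61.96°  ·
  (1,2): δ = 83.95°  ·
  (1,3): δ = 60.77°  ·
  (1,4): δ = 6.22°  ✓
  (2,3): δ = 156.82°  ·
  (2,4): δ = 89.82°  ·
  (3,4): δ = 113.00°  ·
antipodal pairs: 3

count = 3; pairs: (0,2), (0,3), (1,4)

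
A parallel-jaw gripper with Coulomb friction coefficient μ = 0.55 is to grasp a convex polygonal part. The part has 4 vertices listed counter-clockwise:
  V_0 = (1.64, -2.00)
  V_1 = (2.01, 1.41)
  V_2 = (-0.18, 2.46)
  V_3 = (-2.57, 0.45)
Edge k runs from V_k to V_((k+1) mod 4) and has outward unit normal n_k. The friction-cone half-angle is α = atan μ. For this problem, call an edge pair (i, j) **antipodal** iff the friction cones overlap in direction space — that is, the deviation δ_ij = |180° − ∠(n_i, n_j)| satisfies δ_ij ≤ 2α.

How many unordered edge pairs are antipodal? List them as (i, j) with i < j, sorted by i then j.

count = 2; pairs: (0,2), (1,3)

α = atan 0.55 = 28.81°;  2α = 57.62°
n_0 = (+0.9942, -0.1079)
n_1 = (+0.4323, +0.9017)
n_2 = (-0.6436, +0.7653)
n_3 = (-0.5030, -0.8643)
  (0,1): δ = 109.42°  ·
  (0,2): δ = 43.74°  ✓
  (0,3): δ = 66.00°  ·
  (1,2): δ = 114.32°  ·
  (1,3): δ = 4.58°  ✓
  (2,3): δ = 70.26°  ·
antipodal pairs: 2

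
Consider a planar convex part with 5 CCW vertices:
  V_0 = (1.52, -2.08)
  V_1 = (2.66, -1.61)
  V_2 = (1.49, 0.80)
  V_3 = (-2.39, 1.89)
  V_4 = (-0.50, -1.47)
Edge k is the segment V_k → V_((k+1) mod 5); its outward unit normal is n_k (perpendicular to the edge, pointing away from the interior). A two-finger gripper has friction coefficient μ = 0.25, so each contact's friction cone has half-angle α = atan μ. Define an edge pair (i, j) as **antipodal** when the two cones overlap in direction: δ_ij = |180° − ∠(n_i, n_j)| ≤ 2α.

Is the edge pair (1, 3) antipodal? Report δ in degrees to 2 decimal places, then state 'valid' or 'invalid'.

δ = 3.46°, valid

α = atan 0.25 = 14.04°;  2α = 28.07°
edge 1: e_1 = (-1.17, +2.41);  n_1 = (+0.8996, +0.4367)
edge 3: e_3 = (+1.89, -3.36);  n_3 = (-0.8716, -0.4903)
∠(n_1, n_3) = 176.54°
δ = |180° − 176.54°| = 3.46°
3.46° ≤ 2α = 28.07°  →  valid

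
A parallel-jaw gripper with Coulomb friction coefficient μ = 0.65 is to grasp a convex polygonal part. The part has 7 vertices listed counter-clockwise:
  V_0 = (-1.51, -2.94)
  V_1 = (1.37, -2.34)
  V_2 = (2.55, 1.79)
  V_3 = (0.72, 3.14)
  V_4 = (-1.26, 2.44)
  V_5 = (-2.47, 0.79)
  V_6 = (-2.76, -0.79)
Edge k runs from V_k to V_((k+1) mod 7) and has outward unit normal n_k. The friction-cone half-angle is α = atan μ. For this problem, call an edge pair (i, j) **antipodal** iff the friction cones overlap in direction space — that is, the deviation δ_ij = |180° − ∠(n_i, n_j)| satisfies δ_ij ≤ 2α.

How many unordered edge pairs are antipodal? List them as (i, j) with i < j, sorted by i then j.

count = 9; pairs: (0,2), (0,3), (0,4), (1,3), (1,4), (1,5), (1,6), (2,5), (2,6)

α = atan 0.65 = 33.02°;  2α = 66.05°
n_0 = (+0.2040, -0.9790)
n_1 = (+0.9615, -0.2747)
n_2 = (+0.5936, +0.8047)
n_3 = (-0.3333, +0.9428)
n_4 = (-0.8064, +0.5914)
n_5 = (-0.9836, +0.1805)
n_6 = (-0.8645, -0.5026)
  (0,1): δ = 117.71°  ·
  (0,2): δ = 48.18°  ✓
  (0,3): δ = 7.70°  ✓
  (0,4): δ = 41.98°  ✓
  (0,5): δ = 67.83°  ·
  (0,6): δ = 108.41°  ·
  (1,2): δ = 110.47°  ·
  (1,3): δ = 54.58°  ✓
  (1,4): δ = 20.31°  ✓
  (1,5): δ = 5.54°  ✓
  (1,6): δ = 46.12°  ✓
  (2,3): δ = 124.11°  ·
  (2,4): δ = 89.84°  ·
  (2,5): δ = 63.98°  ✓
  (2,6): δ = 23.41°  ✓
  (3,4): δ = 145.72°  ·
  (3,5): δ = 119.87°  ·
  (3,6): δ = 79.30°  ·
  (4,5): δ = 154.15°  ·
  (4,6): δ = 113.57°  ·
  (5,6): δ = 139.43°  ·
antipodal pairs: 9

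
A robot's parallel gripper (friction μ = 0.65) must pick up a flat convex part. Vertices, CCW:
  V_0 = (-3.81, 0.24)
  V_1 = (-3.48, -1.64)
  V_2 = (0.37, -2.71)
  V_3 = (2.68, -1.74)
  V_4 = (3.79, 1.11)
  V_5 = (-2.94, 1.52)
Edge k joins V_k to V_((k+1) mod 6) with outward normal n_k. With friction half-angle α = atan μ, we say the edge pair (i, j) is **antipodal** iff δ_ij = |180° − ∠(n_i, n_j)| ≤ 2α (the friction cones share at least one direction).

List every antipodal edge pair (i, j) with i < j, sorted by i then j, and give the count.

α = atan 0.65 = 33.02°;  2α = 66.05°
n_0 = (-0.9849, -0.1729)
n_1 = (-0.2678, -0.9635)
n_2 = (+0.3872, -0.9220)
n_3 = (+0.9318, -0.3629)
n_4 = (+0.0608, +0.9981)
n_5 = (-0.8270, +0.5621)
  (0,1): δ = 115.49°  ·
  (0,2): δ = 77.18°  ·
  (0,3): δ = 31.24°  ✓
  (0,4): δ = 76.56°  ·
  (0,5): δ = 135.84°  ·
  (1,2): δ = 141.69°  ·
  (1,3): δ = 95.75°  ·
  (1,4): δ = 12.05°  ✓
  (1,5): δ = 71.33°  ·
  (2,3): δ = 134.06°  ·
  (2,4): δ = 26.26°  ✓
  (2,5): δ = 33.02°  ✓
  (3,4): δ = 72.21°  ·
  (3,5): δ = 12.92°  ✓
  (4,5): δ = 120.72°  ·
antipodal pairs: 5

count = 5; pairs: (0,3), (1,4), (2,4), (2,5), (3,5)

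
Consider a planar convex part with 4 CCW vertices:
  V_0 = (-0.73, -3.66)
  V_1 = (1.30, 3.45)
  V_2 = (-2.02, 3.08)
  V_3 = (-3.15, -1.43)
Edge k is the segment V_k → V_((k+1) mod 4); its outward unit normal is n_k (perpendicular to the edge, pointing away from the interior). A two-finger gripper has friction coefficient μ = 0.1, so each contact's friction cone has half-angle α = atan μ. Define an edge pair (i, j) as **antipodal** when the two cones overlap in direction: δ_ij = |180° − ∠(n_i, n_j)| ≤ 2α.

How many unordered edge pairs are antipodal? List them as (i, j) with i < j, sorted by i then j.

count = 1; pairs: (0,2)

α = atan 0.1 = 5.71°;  2α = 11.42°
n_0 = (+0.9616, -0.2745)
n_1 = (-0.1108, +0.9938)
n_2 = (-0.9700, +0.2430)
n_3 = (-0.6776, -0.7354)
  (0,1): δ = 67.71°  ·
  (0,2): δ = 1.87°  ✓
  (0,3): δ = 63.27°  ·
  (1,2): δ = 110.43°  ·
  (1,3): δ = 49.02°  ·
  (2,3): δ = 118.59°  ·
antipodal pairs: 1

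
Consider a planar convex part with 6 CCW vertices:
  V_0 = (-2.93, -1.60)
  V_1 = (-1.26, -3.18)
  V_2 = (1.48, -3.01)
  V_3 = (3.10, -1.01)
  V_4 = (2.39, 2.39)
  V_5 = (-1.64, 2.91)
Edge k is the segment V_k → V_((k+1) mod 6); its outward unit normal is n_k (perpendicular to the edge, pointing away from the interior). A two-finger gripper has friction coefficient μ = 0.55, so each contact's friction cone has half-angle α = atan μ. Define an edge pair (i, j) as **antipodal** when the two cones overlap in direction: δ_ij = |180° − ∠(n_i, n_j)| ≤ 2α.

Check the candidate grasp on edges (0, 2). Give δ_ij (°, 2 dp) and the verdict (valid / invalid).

α = atan 0.55 = 28.81°;  2α = 57.62°
edge 0: e_0 = (+1.67, -1.58);  n_0 = (-0.6873, -0.7264)
edge 2: e_2 = (+1.62, +2.00);  n_2 = (+0.7771, -0.6294)
∠(n_0, n_2) = 94.41°
δ = |180° − 94.41°| = 85.59°
85.59° > 2α = 57.62°  →  invalid

δ = 85.59°, invalid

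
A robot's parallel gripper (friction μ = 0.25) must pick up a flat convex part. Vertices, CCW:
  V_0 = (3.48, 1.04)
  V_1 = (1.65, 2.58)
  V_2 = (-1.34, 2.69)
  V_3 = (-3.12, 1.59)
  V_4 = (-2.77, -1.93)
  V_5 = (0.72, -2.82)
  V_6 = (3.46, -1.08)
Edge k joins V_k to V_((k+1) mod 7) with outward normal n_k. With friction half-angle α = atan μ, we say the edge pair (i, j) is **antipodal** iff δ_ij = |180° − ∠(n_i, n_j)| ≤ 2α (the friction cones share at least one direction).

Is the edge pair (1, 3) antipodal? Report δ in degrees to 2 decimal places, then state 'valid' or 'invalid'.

δ = 82.21°, invalid

α = atan 0.25 = 14.04°;  2α = 28.07°
edge 1: e_1 = (-2.99, +0.11);  n_1 = (+0.0368, +0.9993)
edge 3: e_3 = (+0.35, -3.52);  n_3 = (-0.9951, -0.0989)
∠(n_1, n_3) = 97.79°
δ = |180° − 97.79°| = 82.21°
82.21° > 2α = 28.07°  →  invalid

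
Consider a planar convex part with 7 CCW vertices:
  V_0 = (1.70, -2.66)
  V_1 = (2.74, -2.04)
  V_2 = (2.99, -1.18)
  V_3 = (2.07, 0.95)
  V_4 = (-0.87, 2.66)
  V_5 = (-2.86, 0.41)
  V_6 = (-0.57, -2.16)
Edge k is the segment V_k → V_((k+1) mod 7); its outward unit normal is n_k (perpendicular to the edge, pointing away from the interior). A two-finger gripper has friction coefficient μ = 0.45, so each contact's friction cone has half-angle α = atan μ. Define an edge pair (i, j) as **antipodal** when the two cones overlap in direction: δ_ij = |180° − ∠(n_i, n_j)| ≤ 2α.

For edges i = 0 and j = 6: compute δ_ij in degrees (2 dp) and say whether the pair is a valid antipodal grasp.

δ = 136.78°, invalid

α = atan 0.45 = 24.23°;  2α = 48.46°
edge 0: e_0 = (+1.04, +0.62);  n_0 = (+0.5121, -0.8589)
edge 6: e_6 = (+2.27, -0.50);  n_6 = (-0.2151, -0.9766)
∠(n_0, n_6) = 43.22°
δ = |180° − 43.22°| = 136.78°
136.78° > 2α = 48.46°  →  invalid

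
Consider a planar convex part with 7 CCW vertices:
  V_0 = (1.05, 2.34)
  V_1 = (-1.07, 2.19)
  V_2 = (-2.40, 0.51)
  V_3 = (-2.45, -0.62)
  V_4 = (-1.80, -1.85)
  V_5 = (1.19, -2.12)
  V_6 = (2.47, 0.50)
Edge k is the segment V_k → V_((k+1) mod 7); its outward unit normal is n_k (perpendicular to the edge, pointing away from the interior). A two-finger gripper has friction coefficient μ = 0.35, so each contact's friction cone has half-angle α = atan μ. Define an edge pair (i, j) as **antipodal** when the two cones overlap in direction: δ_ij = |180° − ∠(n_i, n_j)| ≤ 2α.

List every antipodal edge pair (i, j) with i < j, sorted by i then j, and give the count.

α = atan 0.35 = 19.29°;  2α = 38.58°
n_0 = (-0.0706, +0.9975)
n_1 = (-0.7840, +0.6207)
n_2 = (-0.9990, +0.0442)
n_3 = (-0.8841, -0.4672)
n_4 = (-0.0899, -0.9959)
n_5 = (+0.8985, -0.4390)
n_6 = (+0.7917, +0.6110)
  (0,1): δ = 132.41°  ·
  (0,2): δ = 96.58°  ·
  (0,3): δ = 66.19°  ·
  (0,4): δ = 9.21°  ✓
  (0,5): δ = 59.91°  ·
  (0,6): δ = 123.61°  ·
  (1,2): δ = 144.17°  ·
  (1,3): δ = 113.78°  ·
  (1,4): δ = 56.79°  ·
  (1,5): δ = 12.33°  ✓
  (1,6): δ = 76.03°  ·
  (2,3): δ = 149.61°  ·
  (2,4): δ = 92.63°  ·
  (2,5): δ = 23.50°  ✓
  (2,6): δ = 40.19°  ·
  (3,4): δ = 123.01°  ·
  (3,5): δ = 53.89°  ·
  (3,6): δ = 9.80°  ✓
  (4,5): δ = 110.88°  ·
  (4,6): δ = 47.18°  ·
  (5,6): δ = 116.30°  ·
antipodal pairs: 4

count = 4; pairs: (0,4), (1,5), (2,5), (3,6)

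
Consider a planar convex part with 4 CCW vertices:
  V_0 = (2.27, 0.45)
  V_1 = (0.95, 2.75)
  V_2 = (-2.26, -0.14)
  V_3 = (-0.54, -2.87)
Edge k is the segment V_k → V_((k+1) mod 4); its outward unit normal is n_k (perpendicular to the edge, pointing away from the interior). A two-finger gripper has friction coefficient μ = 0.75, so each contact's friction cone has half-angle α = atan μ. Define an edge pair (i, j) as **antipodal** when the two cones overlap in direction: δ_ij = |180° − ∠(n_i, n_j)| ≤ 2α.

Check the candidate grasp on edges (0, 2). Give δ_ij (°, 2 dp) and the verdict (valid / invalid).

δ = 2.36°, valid

α = atan 0.75 = 36.87°;  2α = 73.74°
edge 0: e_0 = (-1.32, +2.30);  n_0 = (+0.8673, +0.4978)
edge 2: e_2 = (+1.72, -2.73);  n_2 = (-0.8461, -0.5331)
∠(n_0, n_2) = 177.64°
δ = |180° − 177.64°| = 2.36°
2.36° ≤ 2α = 73.74°  →  valid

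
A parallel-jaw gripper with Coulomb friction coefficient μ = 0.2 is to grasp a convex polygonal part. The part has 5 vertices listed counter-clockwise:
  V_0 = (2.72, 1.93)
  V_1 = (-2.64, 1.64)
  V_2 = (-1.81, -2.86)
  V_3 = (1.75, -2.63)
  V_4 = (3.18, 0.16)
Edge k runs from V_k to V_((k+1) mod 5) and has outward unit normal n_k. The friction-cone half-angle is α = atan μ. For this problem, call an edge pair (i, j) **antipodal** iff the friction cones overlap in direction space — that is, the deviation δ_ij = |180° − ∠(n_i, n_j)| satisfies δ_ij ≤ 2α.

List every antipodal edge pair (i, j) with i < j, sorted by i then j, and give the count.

α = atan 0.2 = 11.31°;  2α = 22.62°
n_0 = (-0.0540, +0.9985)
n_1 = (-0.9834, -0.1814)
n_2 = (+0.0645, -0.9979)
n_3 = (+0.8899, -0.4561)
n_4 = (+0.9678, +0.2515)
  (0,1): δ = 82.65°  ·
  (0,2): δ = 0.60°  ✓
  (0,3): δ = 59.77°  ·
  (0,4): δ = 101.47°  ·
  (1,2): δ = 96.75°  ·
  (1,3): δ = 37.59°  ·
  (1,4): δ = 4.12°  ✓
  (2,3): δ = 120.83°  ·
  (2,4): δ = 79.13°  ·
  (3,4): δ = 138.29°  ·
antipodal pairs: 2

count = 2; pairs: (0,2), (1,4)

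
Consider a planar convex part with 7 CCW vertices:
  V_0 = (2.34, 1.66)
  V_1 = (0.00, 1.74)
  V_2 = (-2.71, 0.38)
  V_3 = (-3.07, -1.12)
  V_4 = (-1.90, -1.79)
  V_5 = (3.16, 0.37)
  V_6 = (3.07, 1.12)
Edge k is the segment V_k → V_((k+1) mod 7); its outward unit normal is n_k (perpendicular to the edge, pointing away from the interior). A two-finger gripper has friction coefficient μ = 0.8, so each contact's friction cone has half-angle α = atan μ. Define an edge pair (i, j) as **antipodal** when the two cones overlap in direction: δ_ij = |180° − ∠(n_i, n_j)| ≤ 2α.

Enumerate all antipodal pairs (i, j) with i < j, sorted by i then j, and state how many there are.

α = atan 0.8 = 38.66°;  2α = 77.32°
n_0 = (+0.0342, +0.9994)
n_1 = (-0.4485, +0.8938)
n_2 = (-0.9724, +0.2334)
n_3 = (-0.4969, -0.8678)
n_4 = (+0.3926, -0.9197)
n_5 = (+0.9929, +0.1191)
n_6 = (+0.5947, +0.8039)
  (0,1): δ = 151.39°  ·
  (0,2): δ = 101.54°  ·
  (0,3): δ = 27.84°  ✓
  (0,4): δ = 25.07°  ✓
  (0,5): δ = 98.80°  ·
  (0,6): δ = 145.47°  ·
  (1,2): δ = 130.15°  ·
  (1,3): δ = 56.45°  ✓
  (1,4): δ = 3.53°  ✓
  (1,5): δ = 70.19°  ✓
  (1,6): δ = 116.86°  ·
  (2,3): δ = 106.30°  ·
  (2,4): δ = 53.39°  ✓
  (2,5): δ = 20.34°  ✓
  (2,6): δ = 67.00°  ✓
  (3,4): δ = 127.09°  ·
  (3,5): δ = 53.36°  ✓
  (3,6): δ = 6.69°  ✓
  (4,5): δ = 106.27°  ·
  (4,6): δ = 59.61°  ✓
  (5,6): δ = 133.33°  ·
antipodal pairs: 11

count = 11; pairs: (0,3), (0,4), (1,3), (1,4), (1,5), (2,4), (2,5), (2,6), (3,5), (3,6), (4,6)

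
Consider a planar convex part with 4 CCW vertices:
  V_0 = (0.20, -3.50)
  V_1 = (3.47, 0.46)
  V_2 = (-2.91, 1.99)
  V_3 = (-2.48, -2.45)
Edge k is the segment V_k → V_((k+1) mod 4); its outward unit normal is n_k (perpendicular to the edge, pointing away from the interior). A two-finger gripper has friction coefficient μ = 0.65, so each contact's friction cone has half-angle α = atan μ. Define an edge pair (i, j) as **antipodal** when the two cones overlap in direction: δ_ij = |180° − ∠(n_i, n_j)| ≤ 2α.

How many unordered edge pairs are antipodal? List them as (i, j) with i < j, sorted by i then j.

α = atan 0.65 = 33.02°;  2α = 66.05°
n_0 = (+0.7711, -0.6367)
n_1 = (+0.2332, +0.9724)
n_2 = (-0.9953, -0.0964)
n_3 = (-0.3648, -0.9311)
  (0,1): δ = 63.94°  ✓
  (0,2): δ = 45.08°  ✓
  (0,3): δ = 108.15°  ·
  (1,2): δ = 70.98°  ·
  (1,3): δ = 7.91°  ✓
  (2,3): δ = 116.93°  ·
antipodal pairs: 3

count = 3; pairs: (0,1), (0,2), (1,3)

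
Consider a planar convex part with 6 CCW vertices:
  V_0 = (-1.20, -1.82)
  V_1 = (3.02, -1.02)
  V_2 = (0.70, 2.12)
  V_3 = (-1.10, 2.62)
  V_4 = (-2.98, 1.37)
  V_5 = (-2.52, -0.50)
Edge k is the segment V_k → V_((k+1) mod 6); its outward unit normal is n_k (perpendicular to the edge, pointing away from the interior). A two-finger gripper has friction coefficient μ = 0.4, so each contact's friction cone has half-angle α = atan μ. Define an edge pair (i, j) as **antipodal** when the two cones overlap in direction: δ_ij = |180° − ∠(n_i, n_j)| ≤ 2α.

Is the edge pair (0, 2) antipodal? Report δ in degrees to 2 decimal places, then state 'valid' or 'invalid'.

α = atan 0.4 = 21.80°;  2α = 43.60°
edge 0: e_0 = (+4.22, +0.80);  n_0 = (+0.1863, -0.9825)
edge 2: e_2 = (-1.80, +0.50);  n_2 = (+0.2676, +0.9635)
∠(n_0, n_2) = 153.74°
δ = |180° − 153.74°| = 26.26°
26.26° ≤ 2α = 43.60°  →  valid

δ = 26.26°, valid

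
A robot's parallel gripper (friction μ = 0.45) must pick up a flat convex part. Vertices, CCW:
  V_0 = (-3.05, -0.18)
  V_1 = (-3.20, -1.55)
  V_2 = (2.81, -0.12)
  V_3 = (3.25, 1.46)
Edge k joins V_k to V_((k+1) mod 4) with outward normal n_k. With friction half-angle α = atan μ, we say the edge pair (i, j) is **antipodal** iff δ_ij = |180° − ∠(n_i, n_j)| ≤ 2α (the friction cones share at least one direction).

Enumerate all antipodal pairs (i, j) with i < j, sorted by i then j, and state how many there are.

count = 2; pairs: (0,2), (1,3)

α = atan 0.45 = 24.23°;  2α = 48.46°
n_0 = (-0.9941, +0.1088)
n_1 = (+0.2315, -0.9728)
n_2 = (+0.9633, -0.2683)
n_3 = (-0.2519, +0.9677)
  (0,1): δ = 70.37°  ·
  (0,2): δ = 9.31°  ✓
  (0,3): δ = 110.84°  ·
  (1,2): δ = 118.95°  ·
  (1,3): δ = 1.21°  ✓
  (2,3): δ = 59.85°  ·
antipodal pairs: 2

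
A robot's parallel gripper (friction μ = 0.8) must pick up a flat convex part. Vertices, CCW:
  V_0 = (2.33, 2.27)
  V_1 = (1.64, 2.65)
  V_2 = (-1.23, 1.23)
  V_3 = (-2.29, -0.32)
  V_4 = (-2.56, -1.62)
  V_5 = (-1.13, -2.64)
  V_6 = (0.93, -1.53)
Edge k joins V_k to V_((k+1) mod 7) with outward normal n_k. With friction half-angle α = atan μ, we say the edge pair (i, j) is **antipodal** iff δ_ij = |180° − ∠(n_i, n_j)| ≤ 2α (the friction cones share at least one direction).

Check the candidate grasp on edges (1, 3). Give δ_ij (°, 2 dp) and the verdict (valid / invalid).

α = atan 0.8 = 38.66°;  2α = 77.32°
edge 1: e_1 = (-2.87, -1.42);  n_1 = (-0.4435, +0.8963)
edge 3: e_3 = (-0.27, -1.30);  n_3 = (-0.9791, +0.2034)
∠(n_1, n_3) = 51.94°
δ = |180° − 51.94°| = 128.06°
128.06° > 2α = 77.32°  →  invalid

δ = 128.06°, invalid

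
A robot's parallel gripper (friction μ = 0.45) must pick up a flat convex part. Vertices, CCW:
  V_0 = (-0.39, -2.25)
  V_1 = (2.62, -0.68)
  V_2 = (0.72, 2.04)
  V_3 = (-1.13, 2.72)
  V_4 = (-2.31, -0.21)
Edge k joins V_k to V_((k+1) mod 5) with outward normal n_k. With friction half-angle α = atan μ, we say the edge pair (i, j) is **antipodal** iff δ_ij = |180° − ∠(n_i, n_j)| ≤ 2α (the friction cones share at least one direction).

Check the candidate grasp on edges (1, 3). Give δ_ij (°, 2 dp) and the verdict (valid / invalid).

δ = 56.87°, invalid

α = atan 0.45 = 24.23°;  2α = 48.46°
edge 1: e_1 = (-1.90, +2.72);  n_1 = (+0.8198, +0.5727)
edge 3: e_3 = (-1.18, -2.93);  n_3 = (-0.9276, +0.3736)
∠(n_1, n_3) = 123.13°
δ = |180° − 123.13°| = 56.87°
56.87° > 2α = 48.46°  →  invalid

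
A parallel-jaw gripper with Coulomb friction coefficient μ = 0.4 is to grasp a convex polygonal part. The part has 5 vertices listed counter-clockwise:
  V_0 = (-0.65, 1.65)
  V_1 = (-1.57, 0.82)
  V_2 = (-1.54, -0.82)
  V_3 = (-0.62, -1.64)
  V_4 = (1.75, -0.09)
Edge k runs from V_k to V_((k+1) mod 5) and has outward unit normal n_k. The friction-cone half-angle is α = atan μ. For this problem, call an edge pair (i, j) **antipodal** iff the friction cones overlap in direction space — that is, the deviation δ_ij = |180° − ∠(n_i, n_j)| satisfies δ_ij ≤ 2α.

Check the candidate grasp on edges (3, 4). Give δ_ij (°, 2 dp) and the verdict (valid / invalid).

δ = 69.13°, invalid

α = atan 0.4 = 21.80°;  2α = 43.60°
edge 3: e_3 = (+2.37, +1.55);  n_3 = (+0.5473, -0.8369)
edge 4: e_4 = (-2.40, +1.74);  n_4 = (+0.5870, +0.8096)
∠(n_3, n_4) = 110.87°
δ = |180° − 110.87°| = 69.13°
69.13° > 2α = 43.60°  →  invalid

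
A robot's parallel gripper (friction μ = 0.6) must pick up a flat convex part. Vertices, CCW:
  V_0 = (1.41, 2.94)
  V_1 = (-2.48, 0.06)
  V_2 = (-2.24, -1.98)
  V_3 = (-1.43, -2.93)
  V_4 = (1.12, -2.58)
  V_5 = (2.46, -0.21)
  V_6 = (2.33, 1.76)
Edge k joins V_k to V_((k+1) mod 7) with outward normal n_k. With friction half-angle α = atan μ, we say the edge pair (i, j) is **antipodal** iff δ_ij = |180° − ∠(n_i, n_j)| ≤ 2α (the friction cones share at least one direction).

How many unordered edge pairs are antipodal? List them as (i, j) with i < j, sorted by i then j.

α = atan 0.6 = 30.96°;  2α = 61.93°
n_0 = (-0.5950, +0.8037)
n_1 = (-0.9932, -0.1168)
n_2 = (-0.7610, -0.6488)
n_3 = (+0.1360, -0.9907)
n_4 = (+0.8705, -0.4922)
n_5 = (+0.9978, +0.0658)
n_6 = (+0.7886, +0.6149)
  (0,1): δ = 119.80°  ·
  (0,2): δ = 86.06°  ·
  (0,3): δ = 28.70°  ✓
  (0,4): δ = 24.00°  ✓
  (0,5): δ = 57.26°  ✓
  (0,6): δ = 91.43°  ·
  (1,2): δ = 146.26°  ·
  (1,3): δ = 88.89°  ·
  (1,4): δ = 36.19°  ✓
  (1,5): δ = 2.93°  ✓
  (1,6): δ = 31.23°  ✓
  (2,3): δ = 122.64°  ·
  (2,4): δ = 69.94°  ·
  (2,5): δ = 36.68°  ✓
  (2,6): δ = 2.51°  ✓
  (3,4): δ = 127.30°  ·
  (3,5): δ = 94.04°  ·
  (3,6): δ = 59.87°  ✓
  (4,5): δ = 146.74°  ·
  (4,6): δ = 112.57°  ·
  (5,6): δ = 145.83°  ·
antipodal pairs: 9

count = 9; pairs: (0,3), (0,4), (0,5), (1,4), (1,5), (1,6), (2,5), (2,6), (3,6)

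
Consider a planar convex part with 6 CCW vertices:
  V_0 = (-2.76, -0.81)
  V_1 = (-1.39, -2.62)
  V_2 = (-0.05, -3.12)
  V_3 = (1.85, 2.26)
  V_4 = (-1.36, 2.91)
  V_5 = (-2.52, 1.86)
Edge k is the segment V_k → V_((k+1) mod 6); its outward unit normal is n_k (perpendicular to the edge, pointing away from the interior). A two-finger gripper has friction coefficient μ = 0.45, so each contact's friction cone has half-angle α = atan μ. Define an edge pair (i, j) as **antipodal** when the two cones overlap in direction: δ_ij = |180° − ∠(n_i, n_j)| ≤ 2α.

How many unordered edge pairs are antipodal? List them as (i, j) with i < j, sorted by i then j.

α = atan 0.45 = 24.23°;  2α = 48.46°
n_0 = (-0.7973, -0.6035)
n_1 = (-0.3496, -0.9369)
n_2 = (+0.9429, -0.3330)
n_3 = (+0.1985, +0.9801)
n_4 = (-0.6711, +0.7414)
n_5 = (-0.9960, +0.0895)
  (0,1): δ = 147.58°  ·
  (0,2): δ = 56.57°  ·
  (0,3): δ = 41.43°  ✓
  (0,4): δ = 95.03°  ·
  (0,5): δ = 137.74°  ·
  (1,2): δ = 88.99°  ·
  (1,3): δ = 9.02°  ✓
  (1,4): δ = 62.61°  ·
  (1,5): δ = 105.33°  ·
  (2,3): δ = 82.00°  ·
  (2,4): δ = 28.40°  ✓
  (2,5): δ = 14.31°  ✓
  (3,4): δ = 126.40°  ·
  (3,5): δ = 83.69°  ·
  (4,5): δ = 137.29°  ·
antipodal pairs: 4

count = 4; pairs: (0,3), (1,3), (2,4), (2,5)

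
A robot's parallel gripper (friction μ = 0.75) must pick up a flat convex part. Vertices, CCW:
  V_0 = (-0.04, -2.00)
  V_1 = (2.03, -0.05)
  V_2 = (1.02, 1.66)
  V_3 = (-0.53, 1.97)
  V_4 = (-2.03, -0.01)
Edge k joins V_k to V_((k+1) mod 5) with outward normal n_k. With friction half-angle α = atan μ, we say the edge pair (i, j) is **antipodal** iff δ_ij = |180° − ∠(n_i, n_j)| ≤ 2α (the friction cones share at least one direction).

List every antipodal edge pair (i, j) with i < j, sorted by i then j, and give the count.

α = atan 0.75 = 36.87°;  2α = 73.74°
n_0 = (+0.6857, -0.7279)
n_1 = (+0.8610, +0.5086)
n_2 = (+0.1961, +0.9806)
n_3 = (-0.7971, +0.6039)
n_4 = (-0.7071, -0.7071)
  (0,1): δ = 102.72°  ·
  (0,2): δ = 54.60°  ✓
  (0,3): δ = 9.56°  ✓
  (0,4): δ = 91.71°  ·
  (1,2): δ = 131.88°  ·
  (1,3): δ = 67.71°  ✓
  (1,4): δ = 14.43°  ✓
  (2,3): δ = 115.84°  ·
  (2,4): δ = 33.69°  ✓
  (3,4): δ = 97.85°  ·
antipodal pairs: 5

count = 5; pairs: (0,2), (0,3), (1,3), (1,4), (2,4)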